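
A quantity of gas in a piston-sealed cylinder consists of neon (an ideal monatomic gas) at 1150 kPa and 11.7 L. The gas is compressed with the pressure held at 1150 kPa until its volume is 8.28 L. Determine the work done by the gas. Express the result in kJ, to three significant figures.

Isobaric: W = P ΔV.
W = (1150 kPa)(8.28 − 11.7 L) = (1150)(-3.42) = -3933 J.

W ≈ -3.93 kJ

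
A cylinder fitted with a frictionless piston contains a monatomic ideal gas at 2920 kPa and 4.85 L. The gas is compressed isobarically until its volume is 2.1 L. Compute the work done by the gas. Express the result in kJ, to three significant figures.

Isobaric: W = P ΔV.
W = (2920 kPa)(2.1 − 4.85 L) = (2920)(-2.75) = -8030 J.

W ≈ -8.03 kJ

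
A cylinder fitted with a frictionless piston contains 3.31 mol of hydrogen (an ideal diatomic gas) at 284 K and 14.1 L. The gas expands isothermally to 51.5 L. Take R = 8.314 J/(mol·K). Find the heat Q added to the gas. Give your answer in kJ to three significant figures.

Isothermal ⇒ ΔU = 0, so Q = W = nRT ln(V₂/V₁).
Q = (3.31)(8.314)(284) ln(51.5/14.1) = 7815 × 1.295 = 10124 J.

Q ≈ 10.1 kJ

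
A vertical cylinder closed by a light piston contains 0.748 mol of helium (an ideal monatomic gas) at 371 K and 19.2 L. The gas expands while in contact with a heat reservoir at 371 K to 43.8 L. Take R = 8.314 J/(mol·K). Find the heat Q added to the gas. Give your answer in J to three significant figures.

Q ≈ 1900 J

Isothermal ⇒ ΔU = 0, so Q = W = nRT ln(V₂/V₁).
Q = (0.748)(8.314)(371) ln(43.8/19.2) = 2307 × 0.8247 = 1903 J.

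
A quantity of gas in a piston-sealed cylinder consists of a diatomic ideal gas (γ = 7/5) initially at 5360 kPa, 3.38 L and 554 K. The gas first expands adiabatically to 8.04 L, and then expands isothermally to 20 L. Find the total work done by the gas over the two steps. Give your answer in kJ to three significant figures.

W_total ≈ 24.9 kJ

Step 1 (adiabatic): W = (P₁V₁ − P₂V₂)/(γ−1) = (18117 − 12810)/0.4 = 13267 J.
After step 1: P = 1593 kPa, V = 8.04 L, T = 391.7 K.
Step 2 (isothermal): W = P₁V₁ ln(V₂/V₁) = (12810) ln(20/8.04) = 11674 J.
W_total = 13267 + 11674 = 24941 J.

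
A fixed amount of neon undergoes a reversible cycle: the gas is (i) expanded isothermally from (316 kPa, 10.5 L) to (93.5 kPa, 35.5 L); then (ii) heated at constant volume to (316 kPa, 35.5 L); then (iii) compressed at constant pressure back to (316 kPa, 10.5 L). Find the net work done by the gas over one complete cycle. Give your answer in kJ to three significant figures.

W_net ≈ -3.86 kJ

Leg (i): W = PᵢVᵢ ln(V_f/Vᵢ) = (3318) ln(35.5/10.5) = 4042 J.
Leg (ii): W = 0.
Leg (iii): W = PΔV = (316)(10.5 − 35.5) = -7900 J.
W_net = 4042 − 7900 = -3858 J.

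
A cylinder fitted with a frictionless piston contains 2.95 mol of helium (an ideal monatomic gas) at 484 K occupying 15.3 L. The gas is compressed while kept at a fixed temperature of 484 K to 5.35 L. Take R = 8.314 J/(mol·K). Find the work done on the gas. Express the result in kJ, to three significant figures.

Isothermal: W = nRT ln(V₂/V₁).
W = (2.95)(8.314)(484) × ln(5.35/15.3)
  = 11871 × -1.051
W_by_gas = -12473 J; work on gas = −W_by = 12473 J.

W ≈ 12.5 kJ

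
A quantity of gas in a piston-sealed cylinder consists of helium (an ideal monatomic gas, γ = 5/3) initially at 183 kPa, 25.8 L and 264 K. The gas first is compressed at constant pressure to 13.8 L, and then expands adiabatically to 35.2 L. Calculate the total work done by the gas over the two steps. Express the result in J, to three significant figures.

Step 1 (isobaric): W = PΔV = (183 kPa)(13.8 − 25.8 L) = -2196 J.
After step 1: P = 183 kPa, V = 13.8 L, T = 141.2 K.
Step 2 (adiabatic): W = (P₁V₁ − P₂V₂)/(γ−1) = (2525 − 1353)/0.667 = 1759 J.
W_total = -2196 + 1759 = -437 J.

W_total ≈ -437 J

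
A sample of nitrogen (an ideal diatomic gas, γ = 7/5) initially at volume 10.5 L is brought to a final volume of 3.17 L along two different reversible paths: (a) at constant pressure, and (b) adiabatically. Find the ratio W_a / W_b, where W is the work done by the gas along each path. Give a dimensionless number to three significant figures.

Path (a) isobaric: W = P₁(V₂ − V₁) → W_a/(P₁V₁) = -0.6981.
Path (b) adiabatic: W = P₁V₁(1 − (V₁/V₂)^(γ−1))/(γ−1) → W_b/(P₁V₁) = -1.536.
W_a / W_b = -0.6981 / -1.536 = 0.4544.

W_a / W_b ≈ 0.454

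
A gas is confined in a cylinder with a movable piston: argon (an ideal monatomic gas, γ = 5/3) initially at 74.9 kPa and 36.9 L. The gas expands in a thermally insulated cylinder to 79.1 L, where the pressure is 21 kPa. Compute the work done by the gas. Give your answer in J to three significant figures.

Adiabatic: W = (P₁V₁ − P₂V₂)/(γ − 1) with γ = 5/3.
P₁V₁ = 2764 J, P₂V₂ = 1661 J.
W = (2764 − 1661) / 0.6667 = 1654 J.

W ≈ 1650 J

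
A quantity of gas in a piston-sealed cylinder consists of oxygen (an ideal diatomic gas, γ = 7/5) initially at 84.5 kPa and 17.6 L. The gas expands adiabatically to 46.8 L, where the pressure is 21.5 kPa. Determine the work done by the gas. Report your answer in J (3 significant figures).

Adiabatic: W = (P₁V₁ − P₂V₂)/(γ − 1) with γ = 7/5.
P₁V₁ = 1487 J, P₂V₂ = 1006 J.
W = (1487 − 1006) / 0.4 = 1203 J.

W ≈ 1200 J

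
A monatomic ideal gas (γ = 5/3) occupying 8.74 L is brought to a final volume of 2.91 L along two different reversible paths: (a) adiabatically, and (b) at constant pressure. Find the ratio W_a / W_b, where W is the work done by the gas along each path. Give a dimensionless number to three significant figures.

Path (a) adiabatic: W = P₁V₁(1 − (V₁/V₂)^(γ−1))/(γ−1) → W_a/(P₁V₁) = -1.623.
Path (b) isobaric: W = P₁(V₂ − V₁) → W_b/(P₁V₁) = -0.667.
W_a / W_b = -1.623 / -0.667 = 2.432.

W_a / W_b ≈ 2.43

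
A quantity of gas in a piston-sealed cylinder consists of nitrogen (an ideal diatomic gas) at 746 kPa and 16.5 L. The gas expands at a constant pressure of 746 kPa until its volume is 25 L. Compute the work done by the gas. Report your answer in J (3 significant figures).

Isobaric: W = P ΔV.
W = (746 kPa)(25 − 16.5 L) = (746)(8.5) = 6341 J.

W ≈ 6340 J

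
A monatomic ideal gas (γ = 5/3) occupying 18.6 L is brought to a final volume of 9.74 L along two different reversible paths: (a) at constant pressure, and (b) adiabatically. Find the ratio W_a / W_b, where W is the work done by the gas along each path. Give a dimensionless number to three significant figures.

Path (a) isobaric: W = P₁(V₂ − V₁) → W_a/(P₁V₁) = -0.4763.
Path (b) adiabatic: W = P₁V₁(1 − (V₁/V₂)^(γ−1))/(γ−1) → W_b/(P₁V₁) = -0.8088.
W_a / W_b = -0.4763 / -0.8088 = 0.5889.

W_a / W_b ≈ 0.589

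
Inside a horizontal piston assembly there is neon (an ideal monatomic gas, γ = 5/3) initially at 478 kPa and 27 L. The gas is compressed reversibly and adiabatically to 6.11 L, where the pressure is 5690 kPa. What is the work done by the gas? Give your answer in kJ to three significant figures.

Adiabatic: W = (P₁V₁ − P₂V₂)/(γ − 1) with γ = 5/3.
P₁V₁ = 12906 J, P₂V₂ = 34766 J.
W = (12906 − 34766) / 0.6667 = -32790 J.

W ≈ -32.8 kJ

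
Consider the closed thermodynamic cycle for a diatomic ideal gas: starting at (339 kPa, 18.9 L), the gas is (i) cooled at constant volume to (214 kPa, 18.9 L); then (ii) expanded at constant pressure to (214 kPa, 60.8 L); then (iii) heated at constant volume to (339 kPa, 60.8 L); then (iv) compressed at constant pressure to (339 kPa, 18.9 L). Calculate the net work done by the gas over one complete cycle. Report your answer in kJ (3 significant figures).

W_net ≈ -5.24 kJ

Constant-volume legs do no work.
W(ii) = (214)(60.8 − 18.9) = 8967 J; W(iv) = (339)(18.9 − 60.8) = -14204 J.
W_net = 8967 − 14204 = -5238 J (the counter-clockwise enclosed area).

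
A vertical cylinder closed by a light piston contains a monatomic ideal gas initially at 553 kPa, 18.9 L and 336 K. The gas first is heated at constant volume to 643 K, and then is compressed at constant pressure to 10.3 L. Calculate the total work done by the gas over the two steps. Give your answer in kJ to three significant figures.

W_total ≈ -9.10 kJ

Step 1 (isochoric): W = 0 (constant volume).
After step 1: P = 1058 kPa (V unchanged).
Step 2 (isobaric): W = PΔV = (1058 kPa)(10.3 − 18.9 L) = -9101 J.
W_total = 0 − 9101 = -9101 J.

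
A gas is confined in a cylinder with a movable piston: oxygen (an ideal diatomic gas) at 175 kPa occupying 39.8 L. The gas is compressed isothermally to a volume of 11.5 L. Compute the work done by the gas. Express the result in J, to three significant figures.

Isothermal: W = nRT ln(V₂/V₁) = P₁V₁ ln(V₂/V₁).
P₁V₁ = (175 kPa)(39.8 L) = 6965 J.
W = 6965 × ln(11.5/39.8) = 6965 × -1.242
W_by_gas = -8647 J.

W ≈ -8650 J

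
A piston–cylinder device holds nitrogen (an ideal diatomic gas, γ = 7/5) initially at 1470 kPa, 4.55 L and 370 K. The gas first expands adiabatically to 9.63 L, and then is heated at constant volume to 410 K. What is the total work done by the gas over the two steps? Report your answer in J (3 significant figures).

W_total ≈ 4330 J

Step 1 (adiabatic): W = (P₁V₁ − P₂V₂)/(γ−1) = (6688 − 4955)/0.4 = 4333 J.
Step 2 (isochoric): W = 0 (constant volume).
W_total = 4333 + 0 = 4333 J.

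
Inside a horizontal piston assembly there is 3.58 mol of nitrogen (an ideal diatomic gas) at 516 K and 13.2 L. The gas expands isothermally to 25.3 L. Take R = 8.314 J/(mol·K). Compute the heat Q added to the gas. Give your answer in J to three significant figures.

Isothermal ⇒ ΔU = 0, so Q = W = nRT ln(V₂/V₁).
Q = (3.58)(8.314)(516) ln(25.3/13.2) = 15358 × 0.6506 = 9992 J.

Q ≈ 9990 J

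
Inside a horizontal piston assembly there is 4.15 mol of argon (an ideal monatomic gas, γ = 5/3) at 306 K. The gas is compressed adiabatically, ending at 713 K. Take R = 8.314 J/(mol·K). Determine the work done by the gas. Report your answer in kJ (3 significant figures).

W ≈ -21.1 kJ

Adiabatic ⇒ Q = 0, so W_by = −ΔU = nCᵥ(T₁ − T₂).
Cᵥ = 3R/2 = 12.47 J/(mol·K).
W = (4.15)(12.47)(306 − 713) = -21064 J.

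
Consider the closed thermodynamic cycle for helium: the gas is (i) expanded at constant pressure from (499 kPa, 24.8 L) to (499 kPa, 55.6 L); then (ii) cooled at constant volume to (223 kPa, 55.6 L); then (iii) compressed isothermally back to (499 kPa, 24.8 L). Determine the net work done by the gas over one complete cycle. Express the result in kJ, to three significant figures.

W_net ≈ 5.36 kJ

Leg (i): W = PΔV = (499)(55.6 − 24.8) = 15369 J.
Leg (ii): W = 0.
Leg (iii): W = PᵢVᵢ ln(V_f/Vᵢ) = (12399) ln(24.8/55.6) = -10010 J.
W_net = 15369 − 10010 = 5359 J.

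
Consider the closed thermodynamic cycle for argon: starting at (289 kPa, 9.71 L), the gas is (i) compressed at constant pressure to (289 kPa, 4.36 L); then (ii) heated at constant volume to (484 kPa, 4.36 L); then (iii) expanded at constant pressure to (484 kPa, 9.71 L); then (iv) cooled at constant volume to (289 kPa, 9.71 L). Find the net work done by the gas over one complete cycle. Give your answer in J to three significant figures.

Constant-volume legs do no work.
W(i) = (289)(4.36 − 9.71) = -1546 J; W(iii) = (484)(9.71 − 4.36) = 2589 J.
W_net = -1546 + 2589 = 1043 J (the clockwise enclosed area).

W_net ≈ 1040 J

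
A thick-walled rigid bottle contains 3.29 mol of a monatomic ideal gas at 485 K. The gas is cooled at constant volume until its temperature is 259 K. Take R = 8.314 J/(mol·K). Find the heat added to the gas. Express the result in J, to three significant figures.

Q ≈ -9270 J

Constant volume ⇒ W = 0, so Q = ΔU = nCᵥΔT with Cᵥ = 3R/2 = 12.47 J/(mol·K).
ΔU = (3.29)(12.47)(259 − 485) = -9273 J.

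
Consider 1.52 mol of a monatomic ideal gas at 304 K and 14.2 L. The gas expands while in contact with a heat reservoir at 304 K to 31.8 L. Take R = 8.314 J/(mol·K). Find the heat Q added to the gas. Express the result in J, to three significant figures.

Isothermal ⇒ ΔU = 0, so Q = W = nRT ln(V₂/V₁).
Q = (1.52)(8.314)(304) ln(31.8/14.2) = 3842 × 0.8062 = 3097 J.

Q ≈ 3100 J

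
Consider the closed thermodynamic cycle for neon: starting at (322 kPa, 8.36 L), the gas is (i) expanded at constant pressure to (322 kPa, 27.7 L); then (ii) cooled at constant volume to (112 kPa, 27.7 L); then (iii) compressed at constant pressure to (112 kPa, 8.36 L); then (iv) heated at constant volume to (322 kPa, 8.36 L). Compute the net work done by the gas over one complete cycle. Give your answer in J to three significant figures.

Constant-volume legs do no work.
W(i) = (322)(27.7 − 8.36) = 6227 J; W(iii) = (112)(8.36 − 27.7) = -2166 J.
W_net = 6227 − 2166 = 4061 J (the clockwise enclosed area).

W_net ≈ 4060 J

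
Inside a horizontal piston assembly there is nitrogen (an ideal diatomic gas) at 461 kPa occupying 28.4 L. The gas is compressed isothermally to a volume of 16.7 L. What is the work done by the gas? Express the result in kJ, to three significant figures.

Isothermal: W = nRT ln(V₂/V₁) = P₁V₁ ln(V₂/V₁).
P₁V₁ = (461 kPa)(28.4 L) = 13092 J.
W = 13092 × ln(16.7/28.4) = 13092 × -0.531
W_by_gas = -6952 J.

W ≈ -6.95 kJ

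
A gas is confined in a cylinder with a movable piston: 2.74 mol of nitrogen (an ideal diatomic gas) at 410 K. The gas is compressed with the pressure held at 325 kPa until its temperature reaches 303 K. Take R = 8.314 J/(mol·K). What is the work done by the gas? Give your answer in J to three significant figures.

Isobaric: W = P ΔV = nR ΔT.
W = (2.74)(8.314)(303 − 410) = -2437 J.

W ≈ -2440 J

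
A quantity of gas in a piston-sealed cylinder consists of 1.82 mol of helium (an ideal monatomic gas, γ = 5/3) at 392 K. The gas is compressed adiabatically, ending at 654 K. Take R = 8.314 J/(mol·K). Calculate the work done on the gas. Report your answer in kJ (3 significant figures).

W ≈ 5.95 kJ

Adiabatic ⇒ Q = 0, so W_by = −ΔU = nCᵥ(T₁ − T₂).
Cᵥ = 3R/2 = 12.47 J/(mol·K).
W = (1.82)(12.47)(392 − 654) = -5947 J.
Work on gas = −W_by = 5947 J.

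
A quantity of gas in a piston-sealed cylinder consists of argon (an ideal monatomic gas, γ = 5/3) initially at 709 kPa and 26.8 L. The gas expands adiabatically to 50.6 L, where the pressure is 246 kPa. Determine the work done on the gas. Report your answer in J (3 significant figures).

Adiabatic: W = (P₁V₁ − P₂V₂)/(γ − 1) with γ = 5/3.
P₁V₁ = 19001 J, P₂V₂ = 12448 J.
W = (19001 − 12448) / 0.6667 = 9830 J.
Work on gas = −W_by = -9830 J.

W ≈ -9830 J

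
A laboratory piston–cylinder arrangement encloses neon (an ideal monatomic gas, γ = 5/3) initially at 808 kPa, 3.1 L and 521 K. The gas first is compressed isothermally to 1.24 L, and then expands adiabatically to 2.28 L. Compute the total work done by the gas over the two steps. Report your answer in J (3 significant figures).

W_total ≈ -1040 J

Step 1 (isothermal): W = P₁V₁ ln(V₂/V₁) = (2505) ln(1.24/3.1) = -2295 J.
After step 1: P = 2020 kPa, V = 1.24 L, T = 521 K.
Step 2 (adiabatic): W = (P₁V₁ − P₂V₂)/(γ−1) = (2505 − 1669)/0.667 = 1254 J.
W_total = -2295 + 1254 = -1041 J.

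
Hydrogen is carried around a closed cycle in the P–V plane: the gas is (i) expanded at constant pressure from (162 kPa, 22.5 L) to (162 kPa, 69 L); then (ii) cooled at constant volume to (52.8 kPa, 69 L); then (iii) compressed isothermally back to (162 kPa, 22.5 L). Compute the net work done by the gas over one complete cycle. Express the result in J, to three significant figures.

Leg (i): W = PΔV = (162)(69 − 22.5) = 7533 J.
Leg (ii): W = 0.
Leg (iii): W = PᵢVᵢ ln(V_f/Vᵢ) = (3643) ln(22.5/69) = -4083 J.
W_net = 7533 − 4083 = 3450 J.

W_net ≈ 3450 J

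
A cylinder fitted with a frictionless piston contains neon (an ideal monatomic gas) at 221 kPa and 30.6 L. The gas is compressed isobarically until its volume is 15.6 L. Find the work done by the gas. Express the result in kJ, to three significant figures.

Isobaric: W = P ΔV.
W = (221 kPa)(15.6 − 30.6 L) = (221)(-15) = -3315 J.

W ≈ -3.32 kJ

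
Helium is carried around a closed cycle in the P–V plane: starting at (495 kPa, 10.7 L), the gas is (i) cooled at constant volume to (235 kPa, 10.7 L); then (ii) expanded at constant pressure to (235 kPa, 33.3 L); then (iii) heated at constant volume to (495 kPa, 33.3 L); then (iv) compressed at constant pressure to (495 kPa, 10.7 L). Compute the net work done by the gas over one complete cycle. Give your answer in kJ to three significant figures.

W_net ≈ -5.88 kJ

Constant-volume legs do no work.
W(ii) = (235)(33.3 − 10.7) = 5311 J; W(iv) = (495)(10.7 − 33.3) = -11187 J.
W_net = 5311 − 11187 = -5876 J (the counter-clockwise enclosed area).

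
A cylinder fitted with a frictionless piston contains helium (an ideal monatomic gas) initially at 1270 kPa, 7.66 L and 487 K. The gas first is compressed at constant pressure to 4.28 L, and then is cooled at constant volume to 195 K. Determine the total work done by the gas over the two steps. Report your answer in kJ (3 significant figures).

Step 1 (isobaric): W = PΔV = (1270 kPa)(4.28 − 7.66 L) = -4293 J.
Step 2 (isochoric): W = 0 (constant volume).
W_total = -4293 + 0 = -4293 J.

W_total ≈ -4.29 kJ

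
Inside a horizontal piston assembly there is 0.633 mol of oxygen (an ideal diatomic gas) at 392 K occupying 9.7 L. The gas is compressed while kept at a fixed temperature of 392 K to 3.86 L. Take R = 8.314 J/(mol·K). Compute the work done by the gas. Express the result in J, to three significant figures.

Isothermal: W = nRT ln(V₂/V₁).
W = (0.633)(8.314)(392) × ln(3.86/9.7)
  = 2063 × -0.9215
W_by_gas = -1901 J.

W ≈ -1900 J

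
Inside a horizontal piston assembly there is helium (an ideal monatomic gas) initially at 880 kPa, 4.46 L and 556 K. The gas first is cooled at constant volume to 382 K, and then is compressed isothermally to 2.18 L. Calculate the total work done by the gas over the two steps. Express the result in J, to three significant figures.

W_total ≈ -1930 J

Step 1 (isochoric): W = 0 (constant volume).
After step 1: P = 604.6 kPa (V unchanged).
Step 2 (isothermal): W = P₁V₁ ln(V₂/V₁) = (2697) ln(2.18/4.46) = -1930 J.
W_total = 0 − 1930 = -1930 J.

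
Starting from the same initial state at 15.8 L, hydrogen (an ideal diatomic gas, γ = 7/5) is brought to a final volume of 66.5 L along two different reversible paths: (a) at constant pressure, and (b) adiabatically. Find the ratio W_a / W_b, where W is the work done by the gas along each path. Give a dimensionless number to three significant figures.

W_a / W_b ≈ 2.94

Path (a) isobaric: W = P₁(V₂ − V₁) → W_a/(P₁V₁) = 3.209.
Path (b) adiabatic: W = P₁V₁(1 − (V₁/V₂)^(γ−1))/(γ−1) → W_b/(P₁V₁) = 1.093.
W_a / W_b = 3.209 / 1.093 = 2.936.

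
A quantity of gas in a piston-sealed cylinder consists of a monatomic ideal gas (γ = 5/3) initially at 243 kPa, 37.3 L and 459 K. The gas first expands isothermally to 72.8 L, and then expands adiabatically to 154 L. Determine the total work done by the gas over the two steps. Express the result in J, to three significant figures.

W_total ≈ 11400 J

Step 1 (isothermal): W = P₁V₁ ln(V₂/V₁) = (9064) ln(72.8/37.3) = 6061 J.
After step 1: P = 124.5 kPa, V = 72.8 L, T = 459 K.
Step 2 (adiabatic): W = (P₁V₁ − P₂V₂)/(γ−1) = (9064 − 5500)/0.667 = 5345 J.
W_total = 6061 + 5345 = 11407 J.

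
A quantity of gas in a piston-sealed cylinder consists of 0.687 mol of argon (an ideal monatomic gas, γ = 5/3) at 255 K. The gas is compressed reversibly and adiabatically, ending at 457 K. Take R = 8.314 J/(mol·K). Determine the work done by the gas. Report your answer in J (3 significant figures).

W ≈ -1730 J

Adiabatic ⇒ Q = 0, so W_by = −ΔU = nCᵥ(T₁ − T₂).
Cᵥ = 3R/2 = 12.47 J/(mol·K).
W = (0.687)(12.47)(255 − 457) = -1731 J.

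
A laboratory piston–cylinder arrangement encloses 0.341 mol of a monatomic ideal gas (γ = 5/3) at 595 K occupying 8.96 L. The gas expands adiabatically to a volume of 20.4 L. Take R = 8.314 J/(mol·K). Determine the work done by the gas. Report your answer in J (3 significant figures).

Adiabatic: TV^(γ−1) = const with γ = 5/3.
T₂ = T₁ (V₁/V₂)^(γ−1) = 595 × (8.96/20.4)^0.667 = 595 × 0.5778 = 343.8 K.
W_by = nCᵥ(T₁ − T₂) = (0.341)(12.47)(595 − 343.8) = 1068 J.

W ≈ 1070 J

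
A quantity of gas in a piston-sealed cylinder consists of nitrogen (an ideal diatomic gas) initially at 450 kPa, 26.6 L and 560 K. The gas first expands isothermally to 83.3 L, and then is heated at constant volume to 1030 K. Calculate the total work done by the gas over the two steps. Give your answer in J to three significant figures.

Step 1 (isothermal): W = P₁V₁ ln(V₂/V₁) = (11970) ln(83.3/26.6) = 13664 J.
Step 2 (isochoric): W = 0 (constant volume).
W_total = 13664 + 0 = 13664 J.

W_total ≈ 13700 J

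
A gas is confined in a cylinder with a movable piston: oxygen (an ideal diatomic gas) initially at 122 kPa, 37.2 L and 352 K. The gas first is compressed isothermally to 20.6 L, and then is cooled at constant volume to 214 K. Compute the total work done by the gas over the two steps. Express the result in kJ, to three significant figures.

Step 1 (isothermal): W = P₁V₁ ln(V₂/V₁) = (4538) ln(20.6/37.2) = -2682 J.
Step 2 (isochoric): W = 0 (constant volume).
W_total = -2682 + 0 = -2682 J.

W_total ≈ -2.68 kJ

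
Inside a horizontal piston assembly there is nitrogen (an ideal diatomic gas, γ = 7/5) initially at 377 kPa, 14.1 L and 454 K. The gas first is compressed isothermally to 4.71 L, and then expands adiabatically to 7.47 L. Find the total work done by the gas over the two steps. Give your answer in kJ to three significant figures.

Step 1 (isothermal): W = P₁V₁ ln(V₂/V₁) = (5316) ln(4.71/14.1) = -5829 J.
After step 1: P = 1129 kPa, V = 4.71 L, T = 454 K.
Step 2 (adiabatic): W = (P₁V₁ − P₂V₂)/(γ−1) = (5316 − 4420)/0.4 = 2239 J.
W_total = -5829 + 2239 = -3590 J.

W_total ≈ -3.59 kJ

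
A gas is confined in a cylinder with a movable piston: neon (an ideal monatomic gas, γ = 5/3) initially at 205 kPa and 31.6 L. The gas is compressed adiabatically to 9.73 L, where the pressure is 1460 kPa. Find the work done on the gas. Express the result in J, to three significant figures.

W ≈ 11600 J

Adiabatic: W = (P₁V₁ − P₂V₂)/(γ − 1) with γ = 5/3.
P₁V₁ = 6478 J, P₂V₂ = 14206 J.
W = (6478 − 14206) / 0.6667 = -11592 J.
Work on gas = −W_by = 11592 J.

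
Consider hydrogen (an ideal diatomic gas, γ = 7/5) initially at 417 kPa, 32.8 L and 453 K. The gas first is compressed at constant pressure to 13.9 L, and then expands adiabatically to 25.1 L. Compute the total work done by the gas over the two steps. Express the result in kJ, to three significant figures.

Step 1 (isobaric): W = PΔV = (417 kPa)(13.9 − 32.8 L) = -7881 J.
After step 1: P = 417 kPa, V = 13.9 L, T = 192 K.
Step 2 (adiabatic): W = (P₁V₁ − P₂V₂)/(γ−1) = (5796 − 4576)/0.4 = 3051 J.
W_total = -7881 + 3051 = -4831 J.

W_total ≈ -4.83 kJ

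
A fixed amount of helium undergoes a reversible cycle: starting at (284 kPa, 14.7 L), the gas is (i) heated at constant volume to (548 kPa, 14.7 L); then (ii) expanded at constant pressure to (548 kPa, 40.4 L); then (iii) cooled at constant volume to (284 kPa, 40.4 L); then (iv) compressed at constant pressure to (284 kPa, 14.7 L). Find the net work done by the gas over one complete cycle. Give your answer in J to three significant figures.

W_net ≈ 6780 J

Constant-volume legs do no work.
W(ii) = (548)(40.4 − 14.7) = 14084 J; W(iv) = (284)(14.7 − 40.4) = -7299 J.
W_net = 14084 − 7299 = 6785 J (the clockwise enclosed area).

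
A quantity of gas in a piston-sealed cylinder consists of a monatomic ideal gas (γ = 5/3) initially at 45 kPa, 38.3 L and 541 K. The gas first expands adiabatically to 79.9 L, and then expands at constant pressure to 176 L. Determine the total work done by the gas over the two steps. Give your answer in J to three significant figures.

Step 1 (adiabatic): W = (P₁V₁ − P₂V₂)/(γ−1) = (1723 − 1056)/0.667 = 1002 J.
After step 1: P = 13.21 kPa, V = 79.9 L, T = 331.4 K.
Step 2 (isobaric): W = PΔV = (13.21 kPa)(176 − 79.9 L) = 1270 J.
W_total = 1002 + 1270 = 2271 J.

W_total ≈ 2270 J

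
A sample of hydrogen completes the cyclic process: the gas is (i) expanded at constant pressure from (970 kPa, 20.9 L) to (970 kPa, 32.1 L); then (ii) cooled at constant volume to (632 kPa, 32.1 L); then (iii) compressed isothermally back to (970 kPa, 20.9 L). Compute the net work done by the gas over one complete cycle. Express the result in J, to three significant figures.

Leg (i): W = PΔV = (970)(32.1 − 20.9) = 10864 J.
Leg (ii): W = 0.
Leg (iii): W = PᵢVᵢ ln(V_f/Vᵢ) = (20287) ln(20.9/32.1) = -8705 J.
W_net = 10864 − 8705 = 2159 J.

W_net ≈ 2160 J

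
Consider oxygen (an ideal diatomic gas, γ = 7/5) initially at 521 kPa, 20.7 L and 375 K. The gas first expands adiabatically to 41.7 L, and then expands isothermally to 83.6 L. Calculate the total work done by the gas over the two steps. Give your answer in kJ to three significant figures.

W_total ≈ 12.3 kJ

Step 1 (adiabatic): W = (P₁V₁ − P₂V₂)/(γ−1) = (10785 − 8150)/0.4 = 6587 J.
After step 1: P = 195.4 kPa, V = 41.7 L, T = 283.4 K.
Step 2 (isothermal): W = P₁V₁ ln(V₂/V₁) = (8150) ln(83.6/41.7) = 5668 J.
W_total = 6587 + 5668 = 12256 J.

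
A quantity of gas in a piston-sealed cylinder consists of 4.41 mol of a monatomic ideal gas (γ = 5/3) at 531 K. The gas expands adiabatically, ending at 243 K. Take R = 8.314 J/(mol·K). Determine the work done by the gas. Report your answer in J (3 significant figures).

W ≈ 15800 J

Adiabatic ⇒ Q = 0, so W_by = −ΔU = nCᵥ(T₁ − T₂).
Cᵥ = 3R/2 = 12.47 J/(mol·K).
W = (4.41)(12.47)(531 − 243) = 15839 J.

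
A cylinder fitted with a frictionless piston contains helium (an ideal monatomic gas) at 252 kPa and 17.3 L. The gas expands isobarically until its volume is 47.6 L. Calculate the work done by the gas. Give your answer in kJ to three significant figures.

Isobaric: W = P ΔV.
W = (252 kPa)(47.6 − 17.3 L) = (252)(30.3) = 7636 J.

W ≈ 7.64 kJ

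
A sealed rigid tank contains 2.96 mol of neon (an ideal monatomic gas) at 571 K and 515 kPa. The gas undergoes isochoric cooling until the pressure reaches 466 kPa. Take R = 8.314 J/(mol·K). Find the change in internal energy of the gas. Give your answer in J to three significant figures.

Constant volume ⇒ W = 0, so Q = ΔU = nCᵥΔT with Cᵥ = 3R/2 = 12.47 J/(mol·K).
At constant V, T₂/T₁ = P₂/P₁ ⇒ ΔT = T₁(P₂/P₁ − 1) = 571·(466/515 − 1) = -54.33 K.
ΔU = (2.96)(12.47)(-54.33) = -2005 J.

ΔU ≈ -2010 J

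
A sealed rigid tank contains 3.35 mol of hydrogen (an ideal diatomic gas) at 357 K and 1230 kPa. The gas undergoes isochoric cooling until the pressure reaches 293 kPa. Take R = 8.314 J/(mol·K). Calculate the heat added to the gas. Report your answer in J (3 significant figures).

Constant volume ⇒ W = 0, so Q = ΔU = nCᵥΔT with Cᵥ = 5R/2 = 20.79 J/(mol·K).
At constant V, T₂/T₁ = P₂/P₁ ⇒ ΔT = T₁(P₂/P₁ − 1) = 357·(293/1230 − 1) = -272 K.
ΔU = (3.35)(20.79)(-272) = -18936 J.

Q ≈ -18900 J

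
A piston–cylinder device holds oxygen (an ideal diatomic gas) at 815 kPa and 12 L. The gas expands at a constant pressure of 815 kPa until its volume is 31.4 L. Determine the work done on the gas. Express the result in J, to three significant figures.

Isobaric: W = P ΔV.
W = (815 kPa)(31.4 − 12 L) = (815)(19.4) = 15811 J.
Work on gas = −W_by = -15811 J.

W ≈ -15800 J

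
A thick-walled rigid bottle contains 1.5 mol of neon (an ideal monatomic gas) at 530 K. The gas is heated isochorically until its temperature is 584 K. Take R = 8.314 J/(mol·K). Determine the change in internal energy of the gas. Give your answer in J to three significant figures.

Constant volume ⇒ W = 0, so Q = ΔU = nCᵥΔT with Cᵥ = 3R/2 = 12.47 J/(mol·K).
ΔU = (1.5)(12.47)(584 − 530) = 1010 J.

ΔU ≈ 1010 J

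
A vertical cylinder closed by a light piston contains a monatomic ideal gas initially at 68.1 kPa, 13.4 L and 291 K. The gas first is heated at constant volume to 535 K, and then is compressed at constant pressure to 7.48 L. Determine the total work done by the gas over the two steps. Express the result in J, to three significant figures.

W_total ≈ -741 J

Step 1 (isochoric): W = 0 (constant volume).
After step 1: P = 125.2 kPa (V unchanged).
Step 2 (isobaric): W = PΔV = (125.2 kPa)(7.48 − 13.4 L) = -741.2 J.
W_total = 0 − 741.2 = -741.2 J.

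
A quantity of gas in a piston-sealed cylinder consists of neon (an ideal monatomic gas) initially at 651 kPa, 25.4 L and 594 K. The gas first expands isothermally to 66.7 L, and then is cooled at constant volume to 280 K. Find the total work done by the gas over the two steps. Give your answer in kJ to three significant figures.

Step 1 (isothermal): W = P₁V₁ ln(V₂/V₁) = (16535) ln(66.7/25.4) = 15964 J.
Step 2 (isochoric): W = 0 (constant volume).
W_total = 15964 + 0 = 15964 J.

W_total ≈ 16.0 kJ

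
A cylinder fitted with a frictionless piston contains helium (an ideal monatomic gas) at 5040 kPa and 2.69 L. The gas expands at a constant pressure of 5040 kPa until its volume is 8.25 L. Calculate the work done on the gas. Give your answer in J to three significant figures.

W ≈ -28000 J

Isobaric: W = P ΔV.
W = (5040 kPa)(8.25 − 2.69 L) = (5040)(5.56) = 28022 J.
Work on gas = −W_by = -28022 J.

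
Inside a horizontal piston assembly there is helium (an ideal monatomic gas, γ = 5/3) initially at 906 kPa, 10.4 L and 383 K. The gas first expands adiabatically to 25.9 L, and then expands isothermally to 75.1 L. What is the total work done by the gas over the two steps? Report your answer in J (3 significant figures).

W_total ≈ 11900 J

Step 1 (adiabatic): W = (P₁V₁ − P₂V₂)/(γ−1) = (9422 − 5128)/0.667 = 6441 J.
After step 1: P = 198 kPa, V = 25.9 L, T = 208.5 K.
Step 2 (isothermal): W = P₁V₁ ln(V₂/V₁) = (5128) ln(75.1/25.9) = 5460 J.
W_total = 6441 + 5460 = 11901 J.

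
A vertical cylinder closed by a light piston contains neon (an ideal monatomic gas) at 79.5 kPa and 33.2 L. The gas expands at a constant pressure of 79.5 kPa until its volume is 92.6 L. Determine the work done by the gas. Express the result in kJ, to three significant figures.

W ≈ 4.72 kJ

Isobaric: W = P ΔV.
W = (79.5 kPa)(92.6 − 33.2 L) = (79.5)(59.4) = 4722 J.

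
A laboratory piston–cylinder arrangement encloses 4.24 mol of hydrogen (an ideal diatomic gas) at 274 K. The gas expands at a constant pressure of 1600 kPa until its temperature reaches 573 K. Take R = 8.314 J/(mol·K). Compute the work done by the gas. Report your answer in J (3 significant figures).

W ≈ 10500 J

Isobaric: W = P ΔV = nR ΔT.
W = (4.24)(8.314)(573 − 274) = 10540 J.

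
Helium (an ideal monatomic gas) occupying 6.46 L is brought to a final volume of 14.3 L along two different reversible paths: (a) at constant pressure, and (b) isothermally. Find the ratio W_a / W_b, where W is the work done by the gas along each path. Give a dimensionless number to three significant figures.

Path (a) isobaric: W = P₁(V₂ − V₁) → W_a/(P₁V₁) = 1.214.
Path (b) isothermal: W = P₁V₁ ln(V₂/V₁) → W_b/(P₁V₁) = 0.7946.
W_a / W_b = 1.214 / 0.7946 = 1.527.

W_a / W_b ≈ 1.53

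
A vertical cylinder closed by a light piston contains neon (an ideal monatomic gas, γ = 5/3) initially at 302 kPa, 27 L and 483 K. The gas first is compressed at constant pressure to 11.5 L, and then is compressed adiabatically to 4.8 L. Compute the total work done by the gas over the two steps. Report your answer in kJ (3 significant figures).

W_total ≈ -8.80 kJ

Step 1 (isobaric): W = PΔV = (302 kPa)(11.5 − 27 L) = -4681 J.
After step 1: P = 302 kPa, V = 11.5 L, T = 205.7 K.
Step 2 (adiabatic): W = (P₁V₁ − P₂V₂)/(γ−1) = (3473 − 6218)/0.667 = -4118 J.
W_total = -4681 − 4118 = -8799 J.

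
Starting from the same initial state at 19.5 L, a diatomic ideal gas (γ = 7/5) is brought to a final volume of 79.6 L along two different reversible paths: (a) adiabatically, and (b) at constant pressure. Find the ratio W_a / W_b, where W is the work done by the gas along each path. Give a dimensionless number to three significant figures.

Path (a) adiabatic: W = P₁V₁(1 − (V₁/V₂)^(γ−1))/(γ−1) → W_a/(P₁V₁) = 1.076.
Path (b) isobaric: W = P₁(V₂ − V₁) → W_b/(P₁V₁) = 3.082.
W_a / W_b = 1.076 / 3.082 = 0.349.

W_a / W_b ≈ 0.349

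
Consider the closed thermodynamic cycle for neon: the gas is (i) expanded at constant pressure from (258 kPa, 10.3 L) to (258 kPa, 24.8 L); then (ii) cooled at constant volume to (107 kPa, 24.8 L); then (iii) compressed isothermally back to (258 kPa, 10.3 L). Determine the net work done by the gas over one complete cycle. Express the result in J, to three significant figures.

Leg (i): W = PΔV = (258)(24.8 − 10.3) = 3741 J.
Leg (ii): W = 0.
Leg (iii): W = PᵢVᵢ ln(V_f/Vᵢ) = (2654) ln(10.3/24.8) = -2332 J.
W_net = 3741 − 2332 = 1409 J.

W_net ≈ 1410 J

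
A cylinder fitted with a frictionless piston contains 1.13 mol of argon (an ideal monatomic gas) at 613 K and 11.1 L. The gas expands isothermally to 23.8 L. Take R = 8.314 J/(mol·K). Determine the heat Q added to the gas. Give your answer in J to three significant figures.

Q ≈ 4390 J

Isothermal ⇒ ΔU = 0, so Q = W = nRT ln(V₂/V₁).
Q = (1.13)(8.314)(613) ln(23.8/11.1) = 5759 × 0.7627 = 4393 J.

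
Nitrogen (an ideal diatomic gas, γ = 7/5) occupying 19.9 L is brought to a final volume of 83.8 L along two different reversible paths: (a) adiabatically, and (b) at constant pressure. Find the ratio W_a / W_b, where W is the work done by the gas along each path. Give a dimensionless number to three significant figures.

W_a / W_b ≈ 0.340

Path (a) adiabatic: W = P₁V₁(1 − (V₁/V₂)^(γ−1))/(γ−1) → W_a/(P₁V₁) = 1.093.
Path (b) isobaric: W = P₁(V₂ − V₁) → W_b/(P₁V₁) = 3.211.
W_a / W_b = 1.093 / 3.211 = 0.3405.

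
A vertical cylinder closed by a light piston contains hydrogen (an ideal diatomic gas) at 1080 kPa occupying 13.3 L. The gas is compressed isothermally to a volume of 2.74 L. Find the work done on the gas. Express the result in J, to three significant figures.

W ≈ 22700 J

Isothermal: W = nRT ln(V₂/V₁) = P₁V₁ ln(V₂/V₁).
P₁V₁ = (1080 kPa)(13.3 L) = 14364 J.
W = 14364 × ln(2.74/13.3) = 14364 × -1.58
W_by_gas = -22692 J; work on gas = −W_by = 22692 J.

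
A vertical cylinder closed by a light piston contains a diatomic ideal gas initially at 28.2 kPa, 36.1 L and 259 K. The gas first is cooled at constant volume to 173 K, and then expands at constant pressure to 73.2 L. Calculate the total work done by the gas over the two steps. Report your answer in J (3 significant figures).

W_total ≈ 699 J

Step 1 (isochoric): W = 0 (constant volume).
After step 1: P = 18.84 kPa (V unchanged).
Step 2 (isobaric): W = PΔV = (18.84 kPa)(73.2 − 36.1 L) = 698.8 J.
W_total = 0 + 698.8 = 698.8 J.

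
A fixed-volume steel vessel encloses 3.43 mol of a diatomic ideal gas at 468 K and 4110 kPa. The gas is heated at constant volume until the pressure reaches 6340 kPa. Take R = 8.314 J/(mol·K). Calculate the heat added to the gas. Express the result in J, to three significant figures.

Constant volume ⇒ W = 0, so Q = ΔU = nCᵥΔT with Cᵥ = 5R/2 = 20.79 J/(mol·K).
At constant V, T₂/T₁ = P₂/P₁ ⇒ ΔT = T₁(P₂/P₁ − 1) = 468·(6340/4110 − 1) = 253.9 K.
ΔU = (3.43)(20.79)(253.9) = 18103 J.

Q ≈ 18100 J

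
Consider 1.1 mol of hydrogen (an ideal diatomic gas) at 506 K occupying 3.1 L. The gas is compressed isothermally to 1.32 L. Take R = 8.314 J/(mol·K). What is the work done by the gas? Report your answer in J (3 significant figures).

W ≈ -3950 J

Isothermal: W = nRT ln(V₂/V₁).
W = (1.1)(8.314)(506) × ln(1.32/3.1)
  = 4628 × -0.8538
W_by_gas = -3951 J.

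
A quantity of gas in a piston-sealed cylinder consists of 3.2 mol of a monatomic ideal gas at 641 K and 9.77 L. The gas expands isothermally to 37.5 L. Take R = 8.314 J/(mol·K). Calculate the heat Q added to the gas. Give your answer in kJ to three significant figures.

Q ≈ 22.9 kJ

Isothermal ⇒ ΔU = 0, so Q = W = nRT ln(V₂/V₁).
Q = (3.2)(8.314)(641) ln(37.5/9.77) = 17054 × 1.345 = 22938 J.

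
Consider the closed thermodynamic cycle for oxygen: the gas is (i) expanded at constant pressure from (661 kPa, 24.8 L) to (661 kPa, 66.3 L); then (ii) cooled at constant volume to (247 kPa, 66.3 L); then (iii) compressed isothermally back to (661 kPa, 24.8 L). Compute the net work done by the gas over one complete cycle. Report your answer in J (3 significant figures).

Leg (i): W = PΔV = (661)(66.3 − 24.8) = 27432 J.
Leg (ii): W = 0.
Leg (iii): W = PᵢVᵢ ln(V_f/Vᵢ) = (16376) ln(24.8/66.3) = -16103 J.
W_net = 27432 − 16103 = 11328 J.

W_net ≈ 11300 J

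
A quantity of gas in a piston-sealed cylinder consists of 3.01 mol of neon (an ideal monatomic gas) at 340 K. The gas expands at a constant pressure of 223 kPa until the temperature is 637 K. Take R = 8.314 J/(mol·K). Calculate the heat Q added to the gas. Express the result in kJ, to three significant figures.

Q ≈ 18.6 kJ

Isobaric: W = nRΔT = (3.01)(8.314)(297) = 7432 J.
ΔU = nCᵥΔT with Cᵥ = 3R/2: ΔU = (3.01)(12.47)(297) = 11149 J.
Q = ΔU + W = 11149 + 7432 = 18581 J.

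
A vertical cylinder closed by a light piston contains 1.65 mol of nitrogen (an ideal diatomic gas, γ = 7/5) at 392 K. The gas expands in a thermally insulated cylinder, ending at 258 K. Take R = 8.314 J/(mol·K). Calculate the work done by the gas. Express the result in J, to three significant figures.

W ≈ 4600 J

Adiabatic ⇒ Q = 0, so W_by = −ΔU = nCᵥ(T₁ − T₂).
Cᵥ = 5R/2 = 20.79 J/(mol·K).
W = (1.65)(20.79)(392 − 258) = 4596 J.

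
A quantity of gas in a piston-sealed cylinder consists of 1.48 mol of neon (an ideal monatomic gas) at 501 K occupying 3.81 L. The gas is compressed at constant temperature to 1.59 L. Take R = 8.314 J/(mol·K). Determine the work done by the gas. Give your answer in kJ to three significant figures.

W ≈ -5.39 kJ

Isothermal: W = nRT ln(V₂/V₁).
W = (1.48)(8.314)(501) × ln(1.59/3.81)
  = 6165 × -0.8739
W_by_gas = -5387 J.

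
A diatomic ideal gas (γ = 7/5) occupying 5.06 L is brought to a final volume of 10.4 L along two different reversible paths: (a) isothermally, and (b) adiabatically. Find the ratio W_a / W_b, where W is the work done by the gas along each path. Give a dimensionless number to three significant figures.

W_a / W_b ≈ 1.15

Path (a) isothermal: W = P₁V₁ ln(V₂/V₁) → W_a/(P₁V₁) = 0.7204.
Path (b) adiabatic: W = P₁V₁(1 − (V₁/V₂)^(γ−1))/(γ−1) → W_b/(P₁V₁) = 0.6259.
W_a / W_b = 0.7204 / 0.6259 = 1.151.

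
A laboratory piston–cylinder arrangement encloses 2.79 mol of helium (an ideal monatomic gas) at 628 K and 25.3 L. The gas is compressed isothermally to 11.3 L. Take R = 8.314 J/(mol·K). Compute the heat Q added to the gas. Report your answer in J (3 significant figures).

Isothermal ⇒ ΔU = 0, so Q = W = nRT ln(V₂/V₁).
Q = (2.79)(8.314)(628) ln(11.3/25.3) = 14567 × -0.806 = -11741 J.

Q ≈ -11700 J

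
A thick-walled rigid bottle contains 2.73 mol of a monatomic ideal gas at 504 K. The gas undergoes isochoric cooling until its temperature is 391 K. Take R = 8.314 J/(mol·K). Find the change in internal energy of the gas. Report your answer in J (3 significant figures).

Constant volume ⇒ W = 0, so Q = ΔU = nCᵥΔT with Cᵥ = 3R/2 = 12.47 J/(mol·K).
ΔU = (2.73)(12.47)(391 − 504) = -3847 J.

ΔU ≈ -3850 J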